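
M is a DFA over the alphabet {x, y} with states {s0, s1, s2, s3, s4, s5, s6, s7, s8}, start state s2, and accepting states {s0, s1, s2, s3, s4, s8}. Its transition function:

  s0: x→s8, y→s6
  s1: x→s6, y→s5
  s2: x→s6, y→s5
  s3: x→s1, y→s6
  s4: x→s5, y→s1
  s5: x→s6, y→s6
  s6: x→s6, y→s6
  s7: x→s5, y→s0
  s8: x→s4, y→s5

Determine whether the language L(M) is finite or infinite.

The useful states (reachable from s2 and able to reach an accepting state) are {s2}.
Restricted to these states the transition graph has no cycle, so every accepting path has bounded length and L is finite.

finite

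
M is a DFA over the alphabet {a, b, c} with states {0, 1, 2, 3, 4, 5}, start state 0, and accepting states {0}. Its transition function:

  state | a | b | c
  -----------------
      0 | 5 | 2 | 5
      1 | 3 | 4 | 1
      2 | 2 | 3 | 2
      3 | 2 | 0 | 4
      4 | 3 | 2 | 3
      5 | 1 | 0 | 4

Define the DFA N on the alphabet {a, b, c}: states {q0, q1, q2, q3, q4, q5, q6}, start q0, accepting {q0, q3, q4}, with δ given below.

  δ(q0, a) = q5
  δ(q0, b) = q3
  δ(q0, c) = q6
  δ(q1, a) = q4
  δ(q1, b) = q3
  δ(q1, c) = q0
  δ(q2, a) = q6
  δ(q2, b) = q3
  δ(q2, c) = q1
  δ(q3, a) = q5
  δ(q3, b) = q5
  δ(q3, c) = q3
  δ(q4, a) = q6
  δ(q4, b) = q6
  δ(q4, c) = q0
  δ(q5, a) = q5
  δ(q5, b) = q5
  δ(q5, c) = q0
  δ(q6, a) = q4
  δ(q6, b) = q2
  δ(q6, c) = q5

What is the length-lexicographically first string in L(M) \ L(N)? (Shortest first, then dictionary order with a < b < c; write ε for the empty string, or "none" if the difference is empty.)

The string ab is accepted by M but not by N.
No shorter string lies in the difference, and ab is the lexicographically first length-2 string in L(M) \ L(N).

ab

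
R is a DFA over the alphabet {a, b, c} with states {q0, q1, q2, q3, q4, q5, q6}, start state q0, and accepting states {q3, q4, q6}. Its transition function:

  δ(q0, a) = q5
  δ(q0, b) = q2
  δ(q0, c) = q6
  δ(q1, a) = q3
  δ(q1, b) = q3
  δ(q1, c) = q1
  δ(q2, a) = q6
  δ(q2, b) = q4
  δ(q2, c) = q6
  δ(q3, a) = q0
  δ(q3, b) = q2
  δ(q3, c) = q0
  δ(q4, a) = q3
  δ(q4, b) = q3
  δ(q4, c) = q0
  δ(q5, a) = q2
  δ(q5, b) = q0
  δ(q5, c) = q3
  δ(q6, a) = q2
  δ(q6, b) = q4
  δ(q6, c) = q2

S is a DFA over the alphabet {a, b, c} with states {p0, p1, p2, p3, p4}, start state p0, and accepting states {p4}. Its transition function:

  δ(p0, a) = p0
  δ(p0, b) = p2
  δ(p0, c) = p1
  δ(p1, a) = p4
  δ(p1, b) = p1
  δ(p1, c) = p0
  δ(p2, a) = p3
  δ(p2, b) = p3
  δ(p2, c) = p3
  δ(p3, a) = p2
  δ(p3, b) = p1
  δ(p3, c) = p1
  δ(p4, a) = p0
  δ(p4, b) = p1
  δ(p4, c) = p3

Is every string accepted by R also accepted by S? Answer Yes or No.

No

The string c is in L(R) but not in L(S).
So L(R) ⊄ L(S).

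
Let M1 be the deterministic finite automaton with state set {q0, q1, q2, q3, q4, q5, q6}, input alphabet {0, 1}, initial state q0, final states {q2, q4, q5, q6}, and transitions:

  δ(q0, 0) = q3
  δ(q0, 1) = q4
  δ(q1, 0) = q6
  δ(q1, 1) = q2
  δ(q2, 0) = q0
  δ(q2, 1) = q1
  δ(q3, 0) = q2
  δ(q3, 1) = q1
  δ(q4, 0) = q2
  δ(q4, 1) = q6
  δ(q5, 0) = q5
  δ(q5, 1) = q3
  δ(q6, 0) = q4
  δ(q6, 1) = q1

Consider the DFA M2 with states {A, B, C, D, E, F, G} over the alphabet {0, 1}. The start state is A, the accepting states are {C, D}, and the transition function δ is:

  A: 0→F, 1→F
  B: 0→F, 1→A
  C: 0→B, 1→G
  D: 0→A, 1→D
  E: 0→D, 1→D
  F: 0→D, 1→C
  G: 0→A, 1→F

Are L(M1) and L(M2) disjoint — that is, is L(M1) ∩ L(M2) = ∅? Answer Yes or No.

The string 00 is accepted by both M1 and M2.
Hence L(M1) ∩ L(M2) ≠ ∅.

No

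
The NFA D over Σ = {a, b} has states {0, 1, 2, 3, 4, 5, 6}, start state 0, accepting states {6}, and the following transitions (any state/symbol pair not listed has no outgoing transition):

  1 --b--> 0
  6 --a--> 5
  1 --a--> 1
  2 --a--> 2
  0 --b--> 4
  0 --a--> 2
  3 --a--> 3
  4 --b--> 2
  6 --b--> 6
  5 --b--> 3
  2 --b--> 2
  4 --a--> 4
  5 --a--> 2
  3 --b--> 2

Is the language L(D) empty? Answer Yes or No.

The states reachable from the start state are {0, 2, 4}.
None of the accepting states {6} is reachable, so no string is accepted and L(D) = ∅.

Yes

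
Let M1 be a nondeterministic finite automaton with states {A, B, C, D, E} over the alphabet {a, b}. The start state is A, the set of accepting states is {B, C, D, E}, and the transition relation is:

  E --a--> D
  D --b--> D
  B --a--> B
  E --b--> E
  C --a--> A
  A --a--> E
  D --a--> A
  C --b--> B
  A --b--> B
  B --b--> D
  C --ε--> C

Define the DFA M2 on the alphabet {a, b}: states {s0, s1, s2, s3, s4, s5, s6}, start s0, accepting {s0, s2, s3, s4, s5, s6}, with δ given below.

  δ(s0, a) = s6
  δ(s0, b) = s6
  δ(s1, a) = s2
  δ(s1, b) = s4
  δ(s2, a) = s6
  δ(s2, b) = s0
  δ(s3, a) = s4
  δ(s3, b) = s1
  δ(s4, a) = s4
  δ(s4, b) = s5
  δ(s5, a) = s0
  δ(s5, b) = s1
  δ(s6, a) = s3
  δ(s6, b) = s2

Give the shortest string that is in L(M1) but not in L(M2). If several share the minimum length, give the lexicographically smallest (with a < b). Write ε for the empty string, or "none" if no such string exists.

The string aab is accepted by M1 but not by M2.
No shorter string lies in the difference, and aab is the lexicographically first length-3 string in L(M1) \ L(M2).

aab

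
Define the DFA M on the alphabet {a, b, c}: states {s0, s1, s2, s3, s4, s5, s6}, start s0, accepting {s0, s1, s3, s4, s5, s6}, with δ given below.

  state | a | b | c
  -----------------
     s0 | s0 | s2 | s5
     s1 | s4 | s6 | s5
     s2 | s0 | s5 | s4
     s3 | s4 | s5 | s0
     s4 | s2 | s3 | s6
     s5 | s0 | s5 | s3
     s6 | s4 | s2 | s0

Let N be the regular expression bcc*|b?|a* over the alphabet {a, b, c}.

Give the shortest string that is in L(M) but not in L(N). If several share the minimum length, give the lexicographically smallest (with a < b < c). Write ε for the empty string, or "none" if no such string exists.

c

The string c is accepted by M but not by N.
No shorter string lies in the difference, and c is the lexicographically first length-1 string in L(M) \ L(N).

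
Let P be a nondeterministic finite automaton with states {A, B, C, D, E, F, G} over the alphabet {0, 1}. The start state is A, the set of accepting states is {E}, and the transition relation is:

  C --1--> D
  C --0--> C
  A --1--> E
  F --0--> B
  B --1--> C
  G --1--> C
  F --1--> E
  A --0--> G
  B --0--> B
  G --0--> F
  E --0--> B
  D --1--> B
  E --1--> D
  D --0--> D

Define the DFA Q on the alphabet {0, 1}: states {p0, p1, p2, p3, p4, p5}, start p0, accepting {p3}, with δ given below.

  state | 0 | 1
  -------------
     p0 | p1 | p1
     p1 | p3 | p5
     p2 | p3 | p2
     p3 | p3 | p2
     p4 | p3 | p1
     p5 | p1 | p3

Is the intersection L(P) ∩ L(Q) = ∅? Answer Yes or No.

Exploring the product automaton P × Q from the start pair (A, p0), following both machines on each input symbol, reaches 17 state pairs: (A, p0), (G, p1), (E, p1), (F, p3), (C, p5), (B, p3), (D, p5), (E, p2), (C, p1), (D, p3), (C, p2), (D, p1), (D, p2), (C, p3), (B, p2), (B, p5), (B, p1).
P accepts in {E} and Q accepts in {p3}; no reachable pair has both components accepting, so no string drives both machines to acceptance simultaneously and L(P) ∩ L(Q) = ∅.
So no string is accepted by both, and the intersection is empty.

Yes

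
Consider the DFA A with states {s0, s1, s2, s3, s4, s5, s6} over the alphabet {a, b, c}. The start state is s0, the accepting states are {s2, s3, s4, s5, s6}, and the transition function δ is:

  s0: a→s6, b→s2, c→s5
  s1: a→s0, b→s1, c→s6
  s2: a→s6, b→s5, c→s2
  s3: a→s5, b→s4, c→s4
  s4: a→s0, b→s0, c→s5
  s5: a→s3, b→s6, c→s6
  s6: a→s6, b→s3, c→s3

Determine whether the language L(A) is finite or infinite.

State s2 is reachable from the start and can reach an accepting state, and it lies on the cycle s2 → s2.
Traversing that cycle any number of times yields accepted strings of unbounded length, so the language is infinite.

infinite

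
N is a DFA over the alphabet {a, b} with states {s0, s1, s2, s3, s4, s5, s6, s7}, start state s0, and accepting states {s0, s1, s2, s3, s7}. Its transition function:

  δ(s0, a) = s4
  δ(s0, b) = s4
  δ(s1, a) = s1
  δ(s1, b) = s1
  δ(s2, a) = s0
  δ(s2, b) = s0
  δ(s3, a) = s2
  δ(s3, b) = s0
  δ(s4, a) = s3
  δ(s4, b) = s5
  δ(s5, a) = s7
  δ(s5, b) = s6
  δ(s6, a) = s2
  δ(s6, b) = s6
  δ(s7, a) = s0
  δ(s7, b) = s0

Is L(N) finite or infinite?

infinite

State s0 is reachable from the start and can reach an accepting state, and it lies on the cycle s0 → s4 → s3 → s0.
Traversing that cycle any number of times yields accepted strings of unbounded length, so the language is infinite.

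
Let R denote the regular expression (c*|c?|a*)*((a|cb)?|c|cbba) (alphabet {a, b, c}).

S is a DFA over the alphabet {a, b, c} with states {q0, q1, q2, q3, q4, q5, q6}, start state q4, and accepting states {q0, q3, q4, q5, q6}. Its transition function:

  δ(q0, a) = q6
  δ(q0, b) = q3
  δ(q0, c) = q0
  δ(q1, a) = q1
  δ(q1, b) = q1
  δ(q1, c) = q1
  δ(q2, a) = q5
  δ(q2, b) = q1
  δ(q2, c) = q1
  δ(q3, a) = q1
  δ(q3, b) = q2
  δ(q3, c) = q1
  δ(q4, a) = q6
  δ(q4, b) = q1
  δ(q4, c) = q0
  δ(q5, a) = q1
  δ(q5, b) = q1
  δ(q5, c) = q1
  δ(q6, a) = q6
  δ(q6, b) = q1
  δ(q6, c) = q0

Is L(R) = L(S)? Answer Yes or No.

Converting the expression R to a DFA (subset construction, then merging equivalent states) gives the minimal DFA with states {r0, r1, r2, r3, r4, r5}, start state r0, accepting states {r0, r2, r3, r5} and transitions r0: a→r0, b→r1, c→r2; r1: a→r1, b→r1, c→r1; r2: a→r0, b→r3, c→r2; r3: a→r1, b→r4, c→r1; r4: a→r5, b→r1, c→r1; r5: a→r1, b→r1, c→r1.
Exploring the product automaton R × S from the start pair (r0, q4), following both machines on each input symbol, reaches 7 state pairs: (r0, q4), (r0, q6), (r1, q1), (r2, q0), (r3, q3), (r4, q2), (r5, q5).
R accepts in {r0, r2, r3, r5} and S accepts in {q0, q3, q4, q5, q6}. In every reachable pair the two components are either both accepting — (r0, q4), (r0, q6), (r2, q0), (r3, q3), (r5, q5) — or both non-accepting, so no string is accepted by exactly one of the machines: L(R) \ L(S) and L(S) \ L(R) are both empty.
Hence every string is accepted by R iff it is accepted by S, and the two languages coincide.

Yes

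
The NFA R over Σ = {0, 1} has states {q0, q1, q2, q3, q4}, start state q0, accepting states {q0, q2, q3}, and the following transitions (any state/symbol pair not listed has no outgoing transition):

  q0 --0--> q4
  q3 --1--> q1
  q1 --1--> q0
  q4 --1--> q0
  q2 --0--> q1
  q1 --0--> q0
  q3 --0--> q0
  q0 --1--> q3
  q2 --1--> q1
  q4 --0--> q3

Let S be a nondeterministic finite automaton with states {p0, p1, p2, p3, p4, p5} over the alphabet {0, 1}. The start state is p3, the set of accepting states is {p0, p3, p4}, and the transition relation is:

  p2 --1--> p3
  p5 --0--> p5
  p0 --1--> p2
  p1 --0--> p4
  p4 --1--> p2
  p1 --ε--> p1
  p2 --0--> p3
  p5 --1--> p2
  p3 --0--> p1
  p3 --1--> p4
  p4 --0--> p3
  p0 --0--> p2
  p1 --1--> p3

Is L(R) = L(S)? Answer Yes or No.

Exploring the product automaton R × S from the start pair (q0, p3), following both machines on each input symbol, reaches 4 state pairs: (q0, p3), (q4, p1), (q3, p4), (q1, p2).
R accepts in {q0, q2, q3} and S accepts in {p0, p3, p4}. In every reachable pair the two components are either both accepting — (q0, p3), (q3, p4) — or both non-accepting, so no string is accepted by exactly one of the machines: L(R) \ L(S) and L(S) \ L(R) are both empty.
Hence every string is accepted by R iff it is accepted by S, and the two languages coincide.

Yes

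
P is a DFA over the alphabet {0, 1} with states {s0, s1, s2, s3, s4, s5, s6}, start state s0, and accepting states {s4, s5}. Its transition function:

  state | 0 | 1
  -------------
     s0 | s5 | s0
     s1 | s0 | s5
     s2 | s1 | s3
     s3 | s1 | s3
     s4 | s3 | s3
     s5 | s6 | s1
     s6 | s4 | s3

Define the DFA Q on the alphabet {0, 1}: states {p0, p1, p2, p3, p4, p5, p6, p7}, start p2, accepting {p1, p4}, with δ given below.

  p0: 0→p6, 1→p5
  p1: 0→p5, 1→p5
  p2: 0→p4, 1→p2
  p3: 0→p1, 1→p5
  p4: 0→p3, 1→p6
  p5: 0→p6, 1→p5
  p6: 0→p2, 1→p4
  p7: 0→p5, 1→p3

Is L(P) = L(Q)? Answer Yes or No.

Yes

Exploring the product automaton P × Q from the start pair (s0, p2), following both machines on each input symbol, reaches 6 state pairs: (s0, p2), (s5, p4), (s6, p3), (s1, p6), (s4, p1), (s3, p5).
P accepts in {s4, s5} and Q accepts in {p1, p4}. In every reachable pair the two components are either both accepting — (s5, p4), (s4, p1) — or both non-accepting, so no string is accepted by exactly one of the machines: L(P) \ L(Q) and L(Q) \ L(P) are both empty.
Hence every string is accepted by P iff it is accepted by Q, and the two languages coincide.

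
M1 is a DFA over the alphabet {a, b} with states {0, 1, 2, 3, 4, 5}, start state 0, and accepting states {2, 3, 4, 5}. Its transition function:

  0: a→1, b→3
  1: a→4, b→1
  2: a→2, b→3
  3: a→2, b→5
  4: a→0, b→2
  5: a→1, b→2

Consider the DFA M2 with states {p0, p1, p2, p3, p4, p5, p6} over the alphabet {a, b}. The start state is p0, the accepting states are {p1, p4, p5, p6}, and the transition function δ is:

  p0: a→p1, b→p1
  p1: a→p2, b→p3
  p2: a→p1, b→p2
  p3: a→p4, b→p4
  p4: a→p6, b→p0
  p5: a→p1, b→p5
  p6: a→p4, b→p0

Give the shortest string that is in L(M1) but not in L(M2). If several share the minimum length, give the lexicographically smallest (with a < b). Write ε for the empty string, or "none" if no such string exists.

The string aa is accepted by M1 but not by M2.
No shorter string lies in the difference, and aa is the lexicographically first length-2 string in L(M1) \ L(M2).

aa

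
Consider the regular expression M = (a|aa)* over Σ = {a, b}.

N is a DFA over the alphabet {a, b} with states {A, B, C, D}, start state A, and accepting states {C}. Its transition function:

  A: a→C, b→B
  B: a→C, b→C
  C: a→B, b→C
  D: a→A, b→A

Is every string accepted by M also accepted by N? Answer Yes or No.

No

The empty string ε is in L(M) but not in L(N).
So L(M) ⊄ L(N).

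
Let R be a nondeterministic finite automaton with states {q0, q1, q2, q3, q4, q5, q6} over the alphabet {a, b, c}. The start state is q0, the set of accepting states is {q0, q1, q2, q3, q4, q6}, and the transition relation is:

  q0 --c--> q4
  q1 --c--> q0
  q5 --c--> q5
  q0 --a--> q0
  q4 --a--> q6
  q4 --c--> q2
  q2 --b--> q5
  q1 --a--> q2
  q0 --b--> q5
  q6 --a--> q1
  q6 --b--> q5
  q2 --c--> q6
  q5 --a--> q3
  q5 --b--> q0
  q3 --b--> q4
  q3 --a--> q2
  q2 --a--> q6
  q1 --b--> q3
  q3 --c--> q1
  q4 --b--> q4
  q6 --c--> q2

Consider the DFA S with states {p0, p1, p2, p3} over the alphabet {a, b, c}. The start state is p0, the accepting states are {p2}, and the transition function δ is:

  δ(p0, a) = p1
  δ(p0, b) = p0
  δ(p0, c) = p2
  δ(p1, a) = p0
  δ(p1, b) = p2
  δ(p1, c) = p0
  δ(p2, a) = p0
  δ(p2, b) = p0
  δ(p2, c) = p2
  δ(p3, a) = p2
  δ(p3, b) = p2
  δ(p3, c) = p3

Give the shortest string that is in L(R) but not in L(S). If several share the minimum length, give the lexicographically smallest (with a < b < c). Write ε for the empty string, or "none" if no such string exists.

The empty string ε is accepted by R but not by S.
Since ε is the unique shortest string, it is the required witness.

ε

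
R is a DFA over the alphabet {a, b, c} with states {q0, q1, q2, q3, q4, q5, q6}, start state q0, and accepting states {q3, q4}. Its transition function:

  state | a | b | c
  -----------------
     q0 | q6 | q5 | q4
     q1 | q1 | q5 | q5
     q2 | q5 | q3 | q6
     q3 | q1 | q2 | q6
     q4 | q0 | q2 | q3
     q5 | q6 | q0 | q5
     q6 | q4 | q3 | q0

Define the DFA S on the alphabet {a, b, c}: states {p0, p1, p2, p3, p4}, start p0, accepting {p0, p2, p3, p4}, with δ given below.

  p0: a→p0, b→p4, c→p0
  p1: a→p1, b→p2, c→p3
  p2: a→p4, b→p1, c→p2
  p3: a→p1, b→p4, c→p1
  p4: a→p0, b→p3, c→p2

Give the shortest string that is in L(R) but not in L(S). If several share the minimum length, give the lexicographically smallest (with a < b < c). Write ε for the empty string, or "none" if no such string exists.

bbc

The string bbc is accepted by R but not by S.
No shorter string lies in the difference, and bbc is the lexicographically first length-3 string in L(R) \ L(S).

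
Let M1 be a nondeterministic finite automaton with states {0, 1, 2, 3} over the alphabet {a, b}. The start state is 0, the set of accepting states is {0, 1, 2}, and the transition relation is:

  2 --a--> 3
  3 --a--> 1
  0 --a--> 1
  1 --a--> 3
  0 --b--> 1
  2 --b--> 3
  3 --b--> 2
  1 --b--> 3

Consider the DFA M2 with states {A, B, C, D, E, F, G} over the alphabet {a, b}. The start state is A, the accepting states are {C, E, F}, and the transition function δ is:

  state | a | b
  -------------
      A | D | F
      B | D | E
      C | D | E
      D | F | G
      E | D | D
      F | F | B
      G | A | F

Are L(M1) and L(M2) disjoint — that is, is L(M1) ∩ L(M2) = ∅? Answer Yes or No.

The string b is accepted by both M1 and M2.
Hence L(M1) ∩ L(M2) ≠ ∅.

No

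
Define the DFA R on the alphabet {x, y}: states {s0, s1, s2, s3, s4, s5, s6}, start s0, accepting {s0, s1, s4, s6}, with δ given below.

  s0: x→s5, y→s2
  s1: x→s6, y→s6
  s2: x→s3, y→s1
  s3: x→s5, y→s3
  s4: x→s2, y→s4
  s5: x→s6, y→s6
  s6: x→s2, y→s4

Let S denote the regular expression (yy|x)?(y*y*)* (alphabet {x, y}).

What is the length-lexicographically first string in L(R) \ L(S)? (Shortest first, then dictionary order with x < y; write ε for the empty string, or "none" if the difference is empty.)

xx

The string xx is accepted by R but not by S.
No shorter string lies in the difference, and xx is the lexicographically first length-2 string in L(R) \ L(S).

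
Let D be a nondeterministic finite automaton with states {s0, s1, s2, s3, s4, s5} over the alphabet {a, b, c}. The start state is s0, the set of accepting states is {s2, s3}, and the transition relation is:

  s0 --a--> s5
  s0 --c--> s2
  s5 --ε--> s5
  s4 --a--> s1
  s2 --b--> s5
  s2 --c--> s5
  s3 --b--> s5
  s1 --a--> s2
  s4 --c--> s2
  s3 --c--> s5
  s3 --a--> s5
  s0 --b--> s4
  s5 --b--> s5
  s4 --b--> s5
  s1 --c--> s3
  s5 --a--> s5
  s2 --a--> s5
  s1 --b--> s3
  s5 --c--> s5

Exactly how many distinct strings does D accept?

5

The useful subgraph on states {s0, s1, s2, s3, s4} is acyclic, so L(D) is finite; the longest accepting path visits 4 useful states, giving maximum string length 3.
Counting accepting paths from s0 by length: 1 of length 1, 1 of length 2, 3 of length 3. Total 5.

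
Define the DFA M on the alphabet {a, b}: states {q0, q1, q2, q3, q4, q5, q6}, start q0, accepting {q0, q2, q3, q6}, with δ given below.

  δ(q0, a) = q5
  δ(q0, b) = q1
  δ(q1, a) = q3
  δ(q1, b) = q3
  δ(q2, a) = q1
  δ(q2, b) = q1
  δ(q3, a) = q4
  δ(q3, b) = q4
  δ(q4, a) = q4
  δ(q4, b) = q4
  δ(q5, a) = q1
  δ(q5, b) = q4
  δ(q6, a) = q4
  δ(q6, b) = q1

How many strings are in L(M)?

The useful subgraph on states {q0, q1, q3, q5} is acyclic, so L(M) is finite; the longest accepting path visits 4 useful states, giving maximum string length 3.
Counting accepting paths from q0 by length: 1 of length 0, 2 of length 2, 2 of length 3. Total 5.

5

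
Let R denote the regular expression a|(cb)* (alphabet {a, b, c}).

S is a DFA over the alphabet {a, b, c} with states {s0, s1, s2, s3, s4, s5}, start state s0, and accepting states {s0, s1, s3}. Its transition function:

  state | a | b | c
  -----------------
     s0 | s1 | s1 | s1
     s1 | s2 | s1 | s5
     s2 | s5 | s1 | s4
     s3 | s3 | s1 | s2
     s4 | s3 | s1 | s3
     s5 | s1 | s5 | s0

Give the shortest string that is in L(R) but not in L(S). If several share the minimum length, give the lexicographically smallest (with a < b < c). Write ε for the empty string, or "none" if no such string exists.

cbcb

The string cbcb is accepted by R but not by S.
No shorter string lies in the difference, and cbcb is the lexicographically first length-4 string in L(R) \ L(S).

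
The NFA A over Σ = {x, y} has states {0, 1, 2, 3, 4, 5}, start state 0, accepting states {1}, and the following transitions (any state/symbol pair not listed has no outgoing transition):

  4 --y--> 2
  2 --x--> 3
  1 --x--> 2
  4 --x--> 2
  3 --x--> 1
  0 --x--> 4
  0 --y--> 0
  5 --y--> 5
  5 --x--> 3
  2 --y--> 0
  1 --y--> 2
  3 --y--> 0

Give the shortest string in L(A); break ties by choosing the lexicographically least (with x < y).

xxxx

A breadth-first search from 0 reaches an accepting state first via the path 0 → 4 → 2 → 3 → 1 on input xxxx.
No string of length < 4 is accepted (BFS exhausts all shorter strings without reaching an accepting state), and xxxx is the lexicographically least accepting string of length 4.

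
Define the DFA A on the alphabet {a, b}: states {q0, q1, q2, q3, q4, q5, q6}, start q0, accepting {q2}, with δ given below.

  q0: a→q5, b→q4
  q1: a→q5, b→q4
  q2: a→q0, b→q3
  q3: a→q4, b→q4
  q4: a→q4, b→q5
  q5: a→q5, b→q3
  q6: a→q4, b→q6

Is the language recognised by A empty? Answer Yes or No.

Yes

The states reachable from the start state are {q0, q3, q4, q5}.
None of the accepting states {q2} is reachable, so no string is accepted and L(A) = ∅.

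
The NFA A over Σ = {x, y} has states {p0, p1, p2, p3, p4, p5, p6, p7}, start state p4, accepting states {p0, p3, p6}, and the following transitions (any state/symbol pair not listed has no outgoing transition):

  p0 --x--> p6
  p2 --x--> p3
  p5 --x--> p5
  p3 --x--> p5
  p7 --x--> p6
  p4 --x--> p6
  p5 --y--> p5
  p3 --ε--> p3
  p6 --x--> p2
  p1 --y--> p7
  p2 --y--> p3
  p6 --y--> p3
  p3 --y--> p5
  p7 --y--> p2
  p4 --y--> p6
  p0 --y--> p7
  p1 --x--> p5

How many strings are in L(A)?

The useful subgraph on states {p2, p3, p4, p6} is acyclic, so L(A) is finite; the longest accepting path visits 4 useful states, giving maximum string length 3.
Counting accepting paths from p4 by length: 2 of length 1, 2 of length 2, 4 of length 3. Total 8.

8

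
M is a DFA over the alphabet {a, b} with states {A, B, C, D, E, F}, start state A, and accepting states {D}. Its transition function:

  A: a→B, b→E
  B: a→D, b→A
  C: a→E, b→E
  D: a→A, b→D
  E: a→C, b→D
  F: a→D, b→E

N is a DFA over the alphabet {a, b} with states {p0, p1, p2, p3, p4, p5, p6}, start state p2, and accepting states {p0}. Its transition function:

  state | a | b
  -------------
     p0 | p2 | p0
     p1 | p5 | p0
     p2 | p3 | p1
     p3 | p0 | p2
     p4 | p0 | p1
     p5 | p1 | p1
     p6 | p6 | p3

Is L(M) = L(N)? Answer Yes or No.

Exploring the product automaton M × N from the start pair (A, p2), following both machines on each input symbol, reaches 5 state pairs: (A, p2), (B, p3), (E, p1), (D, p0), (C, p5).
M accepts in {D} and N accepts in {p0}. In every reachable pair the two components are either both accepting — (D, p0) — or both non-accepting, so no string is accepted by exactly one of the machines: L(M) \ L(N) and L(N) \ L(M) are both empty.
Hence every string is accepted by M iff it is accepted by N, and the two languages coincide.

Yes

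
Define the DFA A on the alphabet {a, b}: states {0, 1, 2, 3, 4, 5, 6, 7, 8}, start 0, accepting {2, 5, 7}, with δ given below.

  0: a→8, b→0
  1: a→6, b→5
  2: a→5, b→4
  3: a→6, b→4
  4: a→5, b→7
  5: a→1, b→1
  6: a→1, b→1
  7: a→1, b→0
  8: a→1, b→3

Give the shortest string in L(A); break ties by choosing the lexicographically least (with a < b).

A breadth-first search from 0 reaches an accepting state first via the path 0 → 8 → 1 → 5 on input aab.
No string of length < 3 is accepted (BFS exhausts all shorter strings without reaching an accepting state), and aab is the lexicographically least accepting string of length 3.

aab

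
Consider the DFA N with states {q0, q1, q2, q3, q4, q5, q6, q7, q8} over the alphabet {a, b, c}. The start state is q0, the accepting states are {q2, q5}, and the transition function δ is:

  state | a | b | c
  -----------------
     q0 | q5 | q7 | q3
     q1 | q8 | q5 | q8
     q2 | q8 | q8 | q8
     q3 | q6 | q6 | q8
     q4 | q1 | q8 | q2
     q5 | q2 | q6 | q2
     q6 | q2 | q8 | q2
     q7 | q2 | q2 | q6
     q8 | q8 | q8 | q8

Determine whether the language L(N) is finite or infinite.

finite

The useful states (reachable from q0 and able to reach an accepting state) are {q0, q2, q3, q5, q6, q7}.
Restricted to these states the transition graph has no cycle, so every accepting path has bounded length and L is finite.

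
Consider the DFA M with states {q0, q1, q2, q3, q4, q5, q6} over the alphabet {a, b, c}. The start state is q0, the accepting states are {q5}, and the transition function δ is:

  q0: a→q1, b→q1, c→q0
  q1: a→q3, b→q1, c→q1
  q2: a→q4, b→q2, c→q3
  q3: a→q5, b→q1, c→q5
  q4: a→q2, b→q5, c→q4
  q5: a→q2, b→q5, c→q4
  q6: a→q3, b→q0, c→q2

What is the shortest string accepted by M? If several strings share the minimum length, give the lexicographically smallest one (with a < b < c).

A breadth-first search from q0 reaches an accepting state first via the path q0 → q1 → q3 → q5 on input aaa.
No string of length < 3 is accepted (BFS exhausts all shorter strings without reaching an accepting state), and aaa is the lexicographically least accepting string of length 3.

aaa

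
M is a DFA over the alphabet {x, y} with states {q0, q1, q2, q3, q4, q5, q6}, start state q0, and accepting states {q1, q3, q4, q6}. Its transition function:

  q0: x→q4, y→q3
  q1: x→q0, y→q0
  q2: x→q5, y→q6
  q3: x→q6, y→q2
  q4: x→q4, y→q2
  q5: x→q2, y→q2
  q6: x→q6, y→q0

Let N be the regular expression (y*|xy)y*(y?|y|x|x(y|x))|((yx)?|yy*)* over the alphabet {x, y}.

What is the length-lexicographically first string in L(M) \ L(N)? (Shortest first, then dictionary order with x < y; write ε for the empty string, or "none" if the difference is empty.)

xxx

The string xxx is accepted by M but not by N.
No shorter string lies in the difference, and xxx is the lexicographically first length-3 string in L(M) \ L(N).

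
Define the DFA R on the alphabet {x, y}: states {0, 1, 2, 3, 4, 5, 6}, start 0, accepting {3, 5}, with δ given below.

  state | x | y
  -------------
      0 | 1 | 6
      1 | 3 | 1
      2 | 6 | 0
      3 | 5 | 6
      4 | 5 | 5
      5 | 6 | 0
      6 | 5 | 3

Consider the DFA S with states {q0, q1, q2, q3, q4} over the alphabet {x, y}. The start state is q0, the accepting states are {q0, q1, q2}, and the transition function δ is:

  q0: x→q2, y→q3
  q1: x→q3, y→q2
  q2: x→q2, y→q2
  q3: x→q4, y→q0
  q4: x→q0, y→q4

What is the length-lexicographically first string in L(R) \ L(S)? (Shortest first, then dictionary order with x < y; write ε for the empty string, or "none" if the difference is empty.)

The string yx is accepted by R but not by S.
No shorter string lies in the difference, and yx is the lexicographically first length-2 string in L(R) \ L(S).

yx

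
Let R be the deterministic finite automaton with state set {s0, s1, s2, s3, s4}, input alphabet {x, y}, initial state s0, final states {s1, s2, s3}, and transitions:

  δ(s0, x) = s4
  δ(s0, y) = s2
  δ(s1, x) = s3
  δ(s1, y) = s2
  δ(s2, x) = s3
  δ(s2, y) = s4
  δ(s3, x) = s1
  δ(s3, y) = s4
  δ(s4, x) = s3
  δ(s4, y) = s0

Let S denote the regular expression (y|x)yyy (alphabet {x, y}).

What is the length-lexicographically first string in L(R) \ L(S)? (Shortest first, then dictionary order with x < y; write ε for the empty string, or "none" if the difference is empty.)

The string y is accepted by R but not by S.
No shorter string lies in the difference, and y is the lexicographically first length-1 string in L(R) \ L(S).

y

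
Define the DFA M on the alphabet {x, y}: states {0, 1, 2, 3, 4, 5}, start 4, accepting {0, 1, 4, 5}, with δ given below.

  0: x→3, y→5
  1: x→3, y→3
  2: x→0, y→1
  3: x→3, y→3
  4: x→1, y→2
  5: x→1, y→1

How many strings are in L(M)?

The useful subgraph on states {0, 1, 2, 4, 5} is acyclic, so L(M) is finite; the longest accepting path visits 5 useful states, giving maximum string length 4.
Counting accepting paths from 4 by length: 1 of length 0, 1 of length 1, 2 of length 2, 1 of length 3, 2 of length 4. Total 7.

7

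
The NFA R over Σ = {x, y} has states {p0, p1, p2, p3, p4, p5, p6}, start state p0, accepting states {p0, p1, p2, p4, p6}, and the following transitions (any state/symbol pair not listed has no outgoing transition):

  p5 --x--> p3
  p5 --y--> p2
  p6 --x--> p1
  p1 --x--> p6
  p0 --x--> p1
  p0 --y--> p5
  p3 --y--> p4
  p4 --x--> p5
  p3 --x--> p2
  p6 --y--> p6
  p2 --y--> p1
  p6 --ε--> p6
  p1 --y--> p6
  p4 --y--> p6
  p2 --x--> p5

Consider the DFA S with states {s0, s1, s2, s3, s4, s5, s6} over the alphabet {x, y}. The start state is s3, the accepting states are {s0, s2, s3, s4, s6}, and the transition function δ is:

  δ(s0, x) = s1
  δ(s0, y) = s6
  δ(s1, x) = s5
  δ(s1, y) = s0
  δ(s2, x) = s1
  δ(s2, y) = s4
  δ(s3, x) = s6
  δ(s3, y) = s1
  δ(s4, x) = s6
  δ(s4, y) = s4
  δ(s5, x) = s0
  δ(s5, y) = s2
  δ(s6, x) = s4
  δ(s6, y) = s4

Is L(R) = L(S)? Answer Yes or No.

Yes

Exploring the product automaton R × S from the start pair (p0, s3), following both machines on each input symbol, reaches 7 state pairs: (p0, s3), (p1, s6), (p5, s1), (p6, s4), (p3, s5), (p2, s0), (p4, s2).
R accepts in {p0, p1, p2, p4, p6} and S accepts in {s0, s2, s3, s4, s6}. In every reachable pair the two components are either both accepting — (p0, s3), (p1, s6), (p6, s4), (p2, s0), (p4, s2) — or both non-accepting, so no string is accepted by exactly one of the machines: L(R) \ L(S) and L(S) \ L(R) are both empty.
Hence every string is accepted by R iff it is accepted by S, and the two languages coincide.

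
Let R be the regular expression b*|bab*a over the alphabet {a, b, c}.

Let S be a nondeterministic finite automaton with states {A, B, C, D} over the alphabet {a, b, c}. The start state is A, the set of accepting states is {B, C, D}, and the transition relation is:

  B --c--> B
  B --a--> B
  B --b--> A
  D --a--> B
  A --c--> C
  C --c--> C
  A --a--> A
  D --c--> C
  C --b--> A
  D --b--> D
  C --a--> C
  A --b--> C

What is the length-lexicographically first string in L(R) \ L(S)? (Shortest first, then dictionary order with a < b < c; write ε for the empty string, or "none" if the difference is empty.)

The empty string ε is accepted by R but not by S.
Since ε is the unique shortest string, it is the required witness.

ε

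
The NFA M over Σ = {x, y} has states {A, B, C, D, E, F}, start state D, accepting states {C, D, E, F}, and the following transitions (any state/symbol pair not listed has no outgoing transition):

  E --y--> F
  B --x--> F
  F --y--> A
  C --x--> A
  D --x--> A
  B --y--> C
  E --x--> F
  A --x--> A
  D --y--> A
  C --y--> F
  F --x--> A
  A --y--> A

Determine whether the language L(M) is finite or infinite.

The useful states (reachable from D and able to reach an accepting state) are {D}.
Restricted to these states the transition graph has no cycle, so every accepting path has bounded length and L is finite.

finite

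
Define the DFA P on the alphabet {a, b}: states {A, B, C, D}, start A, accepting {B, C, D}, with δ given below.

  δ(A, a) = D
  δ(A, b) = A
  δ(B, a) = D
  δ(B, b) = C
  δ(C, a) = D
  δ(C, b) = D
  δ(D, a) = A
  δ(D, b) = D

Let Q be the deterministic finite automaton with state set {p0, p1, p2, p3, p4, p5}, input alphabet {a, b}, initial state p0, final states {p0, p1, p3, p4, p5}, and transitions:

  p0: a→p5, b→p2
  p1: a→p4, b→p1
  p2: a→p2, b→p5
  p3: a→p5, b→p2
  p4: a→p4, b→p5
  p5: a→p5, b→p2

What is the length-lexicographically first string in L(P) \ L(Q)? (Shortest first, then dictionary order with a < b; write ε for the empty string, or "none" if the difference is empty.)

The string ab is accepted by P but not by Q.
No shorter string lies in the difference, and ab is the lexicographically first length-2 string in L(P) \ L(Q).

ab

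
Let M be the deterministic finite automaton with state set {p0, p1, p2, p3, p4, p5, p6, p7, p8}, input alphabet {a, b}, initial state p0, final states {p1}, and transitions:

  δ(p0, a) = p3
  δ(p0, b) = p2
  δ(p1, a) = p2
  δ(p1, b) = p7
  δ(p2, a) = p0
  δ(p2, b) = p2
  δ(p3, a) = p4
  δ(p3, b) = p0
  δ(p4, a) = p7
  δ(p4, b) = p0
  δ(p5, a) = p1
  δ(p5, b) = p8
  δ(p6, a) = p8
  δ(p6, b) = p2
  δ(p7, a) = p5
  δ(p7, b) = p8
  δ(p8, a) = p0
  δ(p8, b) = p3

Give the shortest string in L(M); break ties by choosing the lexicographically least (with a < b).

A breadth-first search from p0 reaches an accepting state first via the path p0 → p3 → p4 → p7 → p5 → p1 on input aaaaa.
No string of length < 5 is accepted (BFS exhausts all shorter strings without reaching an accepting state), and aaaaa is the lexicographically least accepting string of length 5.

aaaaa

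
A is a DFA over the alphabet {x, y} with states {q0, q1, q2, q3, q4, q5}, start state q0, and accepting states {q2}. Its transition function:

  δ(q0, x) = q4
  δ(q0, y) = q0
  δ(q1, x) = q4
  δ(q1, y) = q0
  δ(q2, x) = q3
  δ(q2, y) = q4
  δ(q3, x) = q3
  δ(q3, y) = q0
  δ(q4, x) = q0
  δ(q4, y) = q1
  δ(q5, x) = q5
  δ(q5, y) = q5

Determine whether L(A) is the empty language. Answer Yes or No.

Yes

The states reachable from the start state are {q0, q1, q4}.
None of the accepting states {q2} is reachable, so no string is accepted and L(A) = ∅.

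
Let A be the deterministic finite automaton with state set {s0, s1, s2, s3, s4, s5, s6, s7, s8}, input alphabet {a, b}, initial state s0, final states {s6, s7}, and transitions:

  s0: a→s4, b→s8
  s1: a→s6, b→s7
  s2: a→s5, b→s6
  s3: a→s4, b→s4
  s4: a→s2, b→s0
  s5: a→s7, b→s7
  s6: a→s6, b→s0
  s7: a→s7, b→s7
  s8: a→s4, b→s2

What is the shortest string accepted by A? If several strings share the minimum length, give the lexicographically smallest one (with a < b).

A breadth-first search from s0 reaches an accepting state first via the path s0 → s4 → s2 → s6 on input aab.
No string of length < 3 is accepted (BFS exhausts all shorter strings without reaching an accepting state), and aab is the lexicographically least accepting string of length 3.

aab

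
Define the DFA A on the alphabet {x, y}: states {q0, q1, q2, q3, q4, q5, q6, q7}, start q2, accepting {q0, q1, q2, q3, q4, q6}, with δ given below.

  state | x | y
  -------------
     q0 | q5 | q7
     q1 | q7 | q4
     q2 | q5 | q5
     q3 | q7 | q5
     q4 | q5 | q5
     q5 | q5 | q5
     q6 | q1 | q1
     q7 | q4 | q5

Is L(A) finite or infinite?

finite

The useful states (reachable from q2 and able to reach an accepting state) are {q2}.
Restricted to these states the transition graph has no cycle, so every accepting path has bounded length and L is finite.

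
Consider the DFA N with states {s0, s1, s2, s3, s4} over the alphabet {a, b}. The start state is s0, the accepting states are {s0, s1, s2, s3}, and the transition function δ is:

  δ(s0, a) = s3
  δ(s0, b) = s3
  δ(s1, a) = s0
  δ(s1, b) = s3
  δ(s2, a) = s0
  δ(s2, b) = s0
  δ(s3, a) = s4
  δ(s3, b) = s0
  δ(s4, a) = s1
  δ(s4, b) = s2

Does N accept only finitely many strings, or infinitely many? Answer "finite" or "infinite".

State s0 is reachable from the start and can reach an accepting state, and it lies on the cycle s0 → s3 → s0.
Traversing that cycle any number of times yields accepted strings of unbounded length, so the language is infinite.

infinite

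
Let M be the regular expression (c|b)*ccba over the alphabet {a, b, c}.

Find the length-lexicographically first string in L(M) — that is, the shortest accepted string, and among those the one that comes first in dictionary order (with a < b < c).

By inspection of the expression, no string of length less than 4 matches, and ccba is the lexicographically first match of length 4.

ccba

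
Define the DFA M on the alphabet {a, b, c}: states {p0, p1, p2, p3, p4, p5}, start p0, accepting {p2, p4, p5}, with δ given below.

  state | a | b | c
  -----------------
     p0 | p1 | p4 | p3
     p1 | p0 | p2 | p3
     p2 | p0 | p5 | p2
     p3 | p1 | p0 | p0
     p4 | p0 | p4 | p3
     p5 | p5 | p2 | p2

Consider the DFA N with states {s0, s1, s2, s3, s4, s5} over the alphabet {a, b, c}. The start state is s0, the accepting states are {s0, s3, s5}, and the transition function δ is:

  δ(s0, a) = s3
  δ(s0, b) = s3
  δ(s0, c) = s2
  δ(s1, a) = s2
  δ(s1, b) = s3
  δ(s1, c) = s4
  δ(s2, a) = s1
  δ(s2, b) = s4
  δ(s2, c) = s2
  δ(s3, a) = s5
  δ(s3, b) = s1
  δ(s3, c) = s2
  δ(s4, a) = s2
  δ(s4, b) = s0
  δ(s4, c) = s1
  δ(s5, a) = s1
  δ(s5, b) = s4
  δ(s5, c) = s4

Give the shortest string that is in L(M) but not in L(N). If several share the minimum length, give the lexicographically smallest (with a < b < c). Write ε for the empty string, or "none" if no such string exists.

The string ab is accepted by M but not by N.
No shorter string lies in the difference, and ab is the lexicographically first length-2 string in L(M) \ L(N).

ab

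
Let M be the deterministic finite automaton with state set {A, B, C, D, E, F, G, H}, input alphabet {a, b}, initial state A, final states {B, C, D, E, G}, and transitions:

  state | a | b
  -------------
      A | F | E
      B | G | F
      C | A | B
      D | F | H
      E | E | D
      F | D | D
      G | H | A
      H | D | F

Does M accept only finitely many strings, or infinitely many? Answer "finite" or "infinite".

State D is reachable from the start and can reach an accepting state, and it lies on the cycle D → F → D.
Traversing that cycle any number of times yields accepted strings of unbounded length, so the language is infinite.

infinite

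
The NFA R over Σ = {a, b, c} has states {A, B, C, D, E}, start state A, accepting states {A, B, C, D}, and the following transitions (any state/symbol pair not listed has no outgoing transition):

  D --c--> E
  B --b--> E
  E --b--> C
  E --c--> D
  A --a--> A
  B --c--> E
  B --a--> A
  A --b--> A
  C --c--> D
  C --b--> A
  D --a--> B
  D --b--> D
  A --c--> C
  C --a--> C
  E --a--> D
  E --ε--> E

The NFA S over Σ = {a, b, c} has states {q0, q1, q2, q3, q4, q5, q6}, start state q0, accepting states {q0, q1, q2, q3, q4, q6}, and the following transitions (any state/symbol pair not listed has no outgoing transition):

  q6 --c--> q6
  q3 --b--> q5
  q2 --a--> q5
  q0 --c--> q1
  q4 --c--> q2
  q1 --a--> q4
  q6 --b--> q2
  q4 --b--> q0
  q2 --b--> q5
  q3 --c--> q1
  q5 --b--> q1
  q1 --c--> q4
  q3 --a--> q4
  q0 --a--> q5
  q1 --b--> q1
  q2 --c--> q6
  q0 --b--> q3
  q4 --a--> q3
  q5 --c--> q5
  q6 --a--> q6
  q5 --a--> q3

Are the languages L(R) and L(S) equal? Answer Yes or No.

No

The string a is accepted by R but rejected by S.
So L(R) ≠ L(S).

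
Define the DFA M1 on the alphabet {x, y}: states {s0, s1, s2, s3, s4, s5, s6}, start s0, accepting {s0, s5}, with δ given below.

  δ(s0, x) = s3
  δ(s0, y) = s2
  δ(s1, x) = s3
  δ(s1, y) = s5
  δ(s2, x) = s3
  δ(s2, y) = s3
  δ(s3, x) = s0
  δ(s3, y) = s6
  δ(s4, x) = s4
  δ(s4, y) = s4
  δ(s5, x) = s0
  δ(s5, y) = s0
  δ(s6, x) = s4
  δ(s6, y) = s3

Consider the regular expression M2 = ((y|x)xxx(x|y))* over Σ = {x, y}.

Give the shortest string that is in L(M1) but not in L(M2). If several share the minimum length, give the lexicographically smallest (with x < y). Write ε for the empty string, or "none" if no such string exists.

xx

The string xx is accepted by M1 but not by M2.
No shorter string lies in the difference, and xx is the lexicographically first length-2 string in L(M1) \ L(M2).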